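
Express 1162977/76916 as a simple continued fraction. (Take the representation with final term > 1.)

1162977 = 15×76916 + 9237
76916 = 8×9237 + 3020
9237 = 3×3020 + 177
3020 = 17×177 + 11
177 = 16×11 + 1
11 = 11×1 + 0  (stop)
So 1162977/76916 = [15; 8, 3, 17, 16, 11].

[15; 8, 3, 17, 16, 11]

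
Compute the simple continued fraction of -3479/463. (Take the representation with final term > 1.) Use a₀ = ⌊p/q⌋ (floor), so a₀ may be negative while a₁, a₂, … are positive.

[-8; 2, 17, 3, 4]

-3479 = -8·463 + 225
463 = 2·225 + 13
225 = 17·13 + 4
13 = 3·4 + 1
4 = 4·1 + 0  (stop)
So -3479/463 = [-8; 2, 17, 3, 4].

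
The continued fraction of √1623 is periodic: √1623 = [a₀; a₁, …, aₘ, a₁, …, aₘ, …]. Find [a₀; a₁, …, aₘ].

[40; 3, 2, 26, 2, 3, 80]

a₀ = ⌊√1623⌋ = 40.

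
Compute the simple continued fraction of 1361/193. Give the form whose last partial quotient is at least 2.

[7; 19, 3, 3]

1361 = 7×193 + 10
193 = 19×10 + 3
10 = 3×3 + 1
3 = 3×1 + 0  (stop)
So 1361/193 = [7; 19, 3, 3].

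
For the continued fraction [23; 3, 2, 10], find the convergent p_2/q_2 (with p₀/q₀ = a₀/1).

163/7

Using pₖ = aₖpₖ₋₁ + pₖ₋₂, qₖ = aₖqₖ₋₁ + qₖ₋₂ (with p₋₁=1, p₋₂=0, q₋₁=0, q₋₂=1):
  k=0: a=23, p=23, q=1
  k=1: a=3, p=70, q=3
  k=2: a=2, p=163, q=7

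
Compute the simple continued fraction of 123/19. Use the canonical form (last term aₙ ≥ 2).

[6; 2, 9]

123 = 6×19 + 9
19 = 2×9 + 1
9 = 9×1 + 0  (stop)
So 123/19 = [6; 2, 9].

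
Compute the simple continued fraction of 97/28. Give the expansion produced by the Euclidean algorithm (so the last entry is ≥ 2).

97 = 3*28 + 13
28 = 2*13 + 2
13 = 6*2 + 1
2 = 2*1 + 0  (stop)
So 97/28 = [3; 2, 6, 2].

[3; 2, 6, 2]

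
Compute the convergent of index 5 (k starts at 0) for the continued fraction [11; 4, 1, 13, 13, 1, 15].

Using pₖ = aₖpₖ₋₁ + pₖ₋₂, qₖ = aₖqₖ₋₁ + qₖ₋₂ (with p₋₁=1, p₋₂=0, q₋₁=0, q₋₂=1):
  k=0: a=11, p=11, q=1
  k=1: a=4, p=45, q=4
  k=2: a=1, p=56, q=5
  k=3: a=13, p=773, q=69
  k=4: a=13, p=10105, q=902
  k=5: a=1, p=10878, q=971

10878/971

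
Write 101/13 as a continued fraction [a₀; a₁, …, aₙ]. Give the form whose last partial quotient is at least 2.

101 = 7×13 + 10
13 = 1×10 + 3
10 = 3×3 + 1
3 = 3×1 + 0  (stop)
So 101/13 = [7; 1, 3, 3].

[7; 1, 3, 3]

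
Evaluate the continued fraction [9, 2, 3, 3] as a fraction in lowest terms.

Fold from the inside: start with 3/1.
  3 + 1/3 = 10/3
  2 + 3/10 = 23/10
  9 + 10/23 = 217/23

217/23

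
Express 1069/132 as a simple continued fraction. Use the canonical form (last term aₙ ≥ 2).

1069 = 8*132 + 13
132 = 10*13 + 2
13 = 6*2 + 1
2 = 2*1 + 0  (stop)
So 1069/132 = [8; 10, 6, 2].

[8; 10, 6, 2]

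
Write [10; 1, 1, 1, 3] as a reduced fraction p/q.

Fold from the inside: start with 3/1.
  1 + 1/3 = 4/3
  1 + 3/4 = 7/4
  1 + 4/7 = 11/7
  10 + 7/11 = 117/11

117/11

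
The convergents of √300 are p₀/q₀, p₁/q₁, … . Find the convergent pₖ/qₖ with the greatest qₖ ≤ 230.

1351/78

√300 = [17; 3, 8, 3, 34, …] (period length 4).
Convergents:
  p_0/q_0 = 17/1
  p_1/q_1 = 52/3
  p_2/q_2 = 433/25
  p_3/q_3 = 1351/78
  p_4/q_4 = 46367/2677
q_3 = 78 ≤ 230 < 2677 = q_4, so the answer is 1351/78.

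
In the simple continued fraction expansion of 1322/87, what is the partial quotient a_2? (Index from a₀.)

1322 = 15·87 + 17   →  a_0 = 15
87 = 5·17 + 2   →  a_1 = 5
17 = 8·2 + 1   →  a_2 = 8

8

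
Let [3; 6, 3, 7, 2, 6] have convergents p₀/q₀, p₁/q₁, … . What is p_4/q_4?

Using pₖ = aₖpₖ₋₁ + pₖ₋₂, qₖ = aₖqₖ₋₁ + qₖ₋₂ (with p₋₁=1, p₋₂=0, q₋₁=0, q₋₂=1):
  k=0: a=3, p=3, q=1
  k=1: a=6, p=19, q=6
  k=2: a=3, p=60, q=19
  k=3: a=7, p=439, q=139
  k=4: a=2, p=938, q=297

938/297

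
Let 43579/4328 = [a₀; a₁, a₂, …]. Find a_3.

43579 = 10·4328 + 299   →  a_0 = 10
4328 = 14·299 + 142   →  a_1 = 14
299 = 2·142 + 15   →  a_2 = 2
142 = 9·15 + 7   →  a_3 = 9

9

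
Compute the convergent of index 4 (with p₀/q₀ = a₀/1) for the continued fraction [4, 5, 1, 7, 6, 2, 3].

Using pₖ = aₖpₖ₋₁ + pₖ₋₂, qₖ = aₖqₖ₋₁ + qₖ₋₂ (with p₋₁=1, p₋₂=0, q₋₁=0, q₋₂=1):
  k=0: a=4, p=4, q=1
  k=1: a=5, p=21, q=5
  k=2: a=1, p=25, q=6
  k=3: a=7, p=196, q=47
  k=4: a=6, p=1201, q=288

1201/288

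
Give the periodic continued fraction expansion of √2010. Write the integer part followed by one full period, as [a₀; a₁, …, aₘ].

a₀ = ⌊√2010⌋ = 44.
With m₀=0, d₀=1 and mₖ₊₁ = dₖaₖ − mₖ, dₖ₊₁ = (n − mₖ₊₁²)/dₖ, aₖ₊₁ = ⌊(a₀+mₖ₊₁)/dₖ₊₁⌋:
  k=1: m=44, d=74, a=1
  k=2: m=30, d=15, a=4
  k=3: m=30, d=74, a=1
  k=4: m=44, d=1, a=88
d=1 and a=2a₀=88 at k=4, so the next step gives (m, d) = (44, 74) again — its k=1 value — and the period has length 4.

[44; 1, 4, 1, 88]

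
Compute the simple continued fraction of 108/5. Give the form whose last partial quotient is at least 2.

108 = 21·5 + 3
5 = 1·3 + 2
3 = 1·2 + 1
2 = 2·1 + 0  (stop)
So 108/5 = [21; 1, 1, 2].

[21; 1, 1, 2]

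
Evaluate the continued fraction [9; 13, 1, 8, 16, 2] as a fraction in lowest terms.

37676/4153

Using pₖ = aₖpₖ₋₁ + pₖ₋₂ and qₖ = aₖqₖ₋₁ + qₖ₋₂:
  k=0: a=9, p=9, q=1
  k=1: a=13, p=118, q=13
  k=2: a=1, p=127, q=14
  k=3: a=8, p=1134, q=125
  k=4: a=16, p=18271, q=2014
  k=5: a=2, p=37676, q=4153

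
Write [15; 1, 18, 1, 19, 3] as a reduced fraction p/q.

19411/1217

Using pₖ = aₖpₖ₋₁ + pₖ₋₂ and qₖ = aₖqₖ₋₁ + qₖ₋₂:
  k=0: a=15, p=15, q=1
  k=1: a=1, p=16, q=1
  k=2: a=18, p=303, q=19
  k=3: a=1, p=319, q=20
  k=4: a=19, p=6364, q=399
  k=5: a=3, p=19411, q=1217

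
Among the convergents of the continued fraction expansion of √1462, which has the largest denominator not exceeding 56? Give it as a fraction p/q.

650/17

√1462 = [38; 4, 4, 4, 76, …] (period length 4).
Convergents:
  p_0/q_0 = 38/1
  p_1/q_1 = 153/4
  p_2/q_2 = 650/17
  p_3/q_3 = 2753/72
q_2 = 17 ≤ 56 < 72 = q_3, so the answer is 650/17.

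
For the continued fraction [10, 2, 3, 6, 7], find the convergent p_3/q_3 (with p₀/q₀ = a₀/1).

459/44

Using pₖ = aₖpₖ₋₁ + pₖ₋₂, qₖ = aₖqₖ₋₁ + qₖ₋₂ (with p₋₁=1, p₋₂=0, q₋₁=0, q₋₂=1):
  k=0: a=10, p=10, q=1
  k=1: a=2, p=21, q=2
  k=2: a=3, p=73, q=7
  k=3: a=6, p=459, q=44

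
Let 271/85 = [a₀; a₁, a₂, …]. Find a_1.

5

271 = 3·85 + 16   →  a_0 = 3
85 = 5·16 + 5   →  a_1 = 5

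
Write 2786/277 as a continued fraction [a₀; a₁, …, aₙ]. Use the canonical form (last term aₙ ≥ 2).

2786 = 10*277 + 16
277 = 17*16 + 5
16 = 3*5 + 1
5 = 5*1 + 0  (stop)
So 2786/277 = [10; 17, 3, 5].

[10; 17, 3, 5]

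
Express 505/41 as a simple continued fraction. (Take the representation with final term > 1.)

505 = 12*41 + 13
41 = 3*13 + 2
13 = 6*2 + 1
2 = 2*1 + 0  (stop)
So 505/41 = [12; 3, 6, 2].

[12; 3, 6, 2]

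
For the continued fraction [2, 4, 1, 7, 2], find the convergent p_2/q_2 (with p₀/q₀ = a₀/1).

Using pₖ = aₖpₖ₋₁ + pₖ₋₂, qₖ = aₖqₖ₋₁ + qₖ₋₂ (with p₋₁=1, p₋₂=0, q₋₁=0, q₋₂=1):
  k=0: a=2, p=2, q=1
  k=1: a=4, p=9, q=4
  k=2: a=1, p=11, q=5

11/5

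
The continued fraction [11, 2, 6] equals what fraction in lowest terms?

149/13

Fold from the inside: start with 6/1.
  2 + 1/6 = 13/6
  11 + 6/13 = 149/13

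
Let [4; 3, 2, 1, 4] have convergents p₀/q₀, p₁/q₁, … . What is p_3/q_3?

43/10

Using pₖ = aₖpₖ₋₁ + pₖ₋₂, qₖ = aₖqₖ₋₁ + qₖ₋₂ (with p₋₁=1, p₋₂=0, q₋₁=0, q₋₂=1):
  k=0: a=4, p=4, q=1
  k=1: a=3, p=13, q=3
  k=2: a=2, p=30, q=7
  k=3: a=1, p=43, q=10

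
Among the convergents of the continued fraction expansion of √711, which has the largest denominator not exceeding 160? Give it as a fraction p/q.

4213/158

√711 = [26; 1, 1, 1, 52, …] (period length 4).
Convergents:
  p_0/q_0 = 26/1
  p_1/q_1 = 27/1
  p_2/q_2 = 53/2
  p_3/q_3 = 80/3
  p_4/q_4 = 4213/158
  p_5/q_5 = 4293/161
q_4 = 158 ≤ 160 < 161 = q_5, so the answer is 4213/158.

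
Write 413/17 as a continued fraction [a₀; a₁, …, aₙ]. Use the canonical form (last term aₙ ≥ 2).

413 = 24×17 + 5
17 = 3×5 + 2
5 = 2×2 + 1
2 = 2×1 + 0  (stop)
So 413/17 = [24; 3, 2, 2].

[24; 3, 2, 2]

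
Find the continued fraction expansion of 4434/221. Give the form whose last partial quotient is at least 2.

[20; 15, 1, 3, 1, 2]

4434 = 20×221 + 14
221 = 15×14 + 11
14 = 1×11 + 3
11 = 3×3 + 2
3 = 1×2 + 1
2 = 2×1 + 0  (stop)
So 4434/221 = [20; 15, 1, 3, 1, 2].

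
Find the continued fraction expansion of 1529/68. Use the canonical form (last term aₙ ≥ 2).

1529 = 22*68 + 33
68 = 2*33 + 2
33 = 16*2 + 1
2 = 2*1 + 0  (stop)
So 1529/68 = [22; 2, 16, 2].

[22; 2, 16, 2]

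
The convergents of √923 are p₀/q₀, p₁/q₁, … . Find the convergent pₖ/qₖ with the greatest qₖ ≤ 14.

√923 = [30; 2, 1, 1, 1, 2, 60, …] (period length 6).
Convergents:
  p_0/q_0 = 30/1
  p_1/q_1 = 61/2
  p_2/q_2 = 91/3
  p_3/q_3 = 152/5
  p_4/q_4 = 243/8
  p_5/q_5 = 638/21
q_4 = 8 ≤ 14 < 21 = q_5, so the answer is 243/8.

243/8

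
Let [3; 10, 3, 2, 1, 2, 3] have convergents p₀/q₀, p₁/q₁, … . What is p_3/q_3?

223/72

Using pₖ = aₖpₖ₋₁ + pₖ₋₂, qₖ = aₖqₖ₋₁ + qₖ₋₂ (with p₋₁=1, p₋₂=0, q₋₁=0, q₋₂=1):
  k=0: a=3, p=3, q=1
  k=1: a=10, p=31, q=10
  k=2: a=3, p=96, q=31
  k=3: a=2, p=223, q=72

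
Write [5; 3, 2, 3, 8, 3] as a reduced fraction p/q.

3286/621

Fold from the inside: start with 3/1.
  8 + 1/3 = 25/3
  3 + 3/25 = 78/25
  2 + 25/78 = 181/78
  3 + 78/181 = 621/181
  5 + 181/621 = 3286/621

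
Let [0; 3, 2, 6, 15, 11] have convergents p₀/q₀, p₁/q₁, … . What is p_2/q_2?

Using pₖ = aₖpₖ₋₁ + pₖ₋₂, qₖ = aₖqₖ₋₁ + qₖ₋₂ (with p₋₁=1, p₋₂=0, q₋₁=0, q₋₂=1):
  k=0: a=0, p=0, q=1
  k=1: a=3, p=1, q=3
  k=2: a=2, p=2, q=7

2/7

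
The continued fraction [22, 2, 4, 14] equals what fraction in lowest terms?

2873/128

Fold from the inside: start with 14/1.
  4 + 1/14 = 57/14
  2 + 14/57 = 128/57
  22 + 57/128 = 2873/128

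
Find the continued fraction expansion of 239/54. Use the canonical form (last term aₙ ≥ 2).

[4; 2, 2, 1, 7]

239 = 4·54 + 23
54 = 2·23 + 8
23 = 2·8 + 7
8 = 1·7 + 1
7 = 7·1 + 0  (stop)
So 239/54 = [4; 2, 2, 1, 7].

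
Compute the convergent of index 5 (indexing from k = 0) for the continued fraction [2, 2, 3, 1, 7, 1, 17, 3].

193/79

Using pₖ = aₖpₖ₋₁ + pₖ₋₂, qₖ = aₖqₖ₋₁ + qₖ₋₂ (with p₋₁=1, p₋₂=0, q₋₁=0, q₋₂=1):
  k=0: a=2, p=2, q=1
  k=1: a=2, p=5, q=2
  k=2: a=3, p=17, q=7
  k=3: a=1, p=22, q=9
  k=4: a=7, p=171, q=70
  k=5: a=1, p=193, q=79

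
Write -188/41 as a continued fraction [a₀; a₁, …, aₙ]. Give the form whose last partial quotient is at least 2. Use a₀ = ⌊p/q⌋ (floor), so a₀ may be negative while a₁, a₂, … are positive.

[-5; 2, 2, 2, 3]

-188 = -5*41 + 17
41 = 2*17 + 7
17 = 2*7 + 3
7 = 2*3 + 1
3 = 3*1 + 0  (stop)
So -188/41 = [-5; 2, 2, 2, 3].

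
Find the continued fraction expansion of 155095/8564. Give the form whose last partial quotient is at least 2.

[18; 9, 12, 4, 19]

155095 = 18×8564 + 943
8564 = 9×943 + 77
943 = 12×77 + 19
77 = 4×19 + 1
19 = 19×1 + 0  (stop)
So 155095/8564 = [18; 9, 12, 4, 19].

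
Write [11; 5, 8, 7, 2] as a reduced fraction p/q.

6997/625

Fold from the inside: start with 2/1.
  7 + 1/2 = 15/2
  8 + 2/15 = 122/15
  5 + 15/122 = 625/122
  11 + 122/625 = 6997/625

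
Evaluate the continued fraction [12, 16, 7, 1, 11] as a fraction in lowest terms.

Using pₖ = aₖpₖ₋₁ + pₖ₋₂ and qₖ = aₖqₖ₋₁ + qₖ₋₂:
  k=0: a=12, p=12, q=1
  k=1: a=16, p=193, q=16
  k=2: a=7, p=1363, q=113
  k=3: a=1, p=1556, q=129
  k=4: a=11, p=18479, q=1532

18479/1532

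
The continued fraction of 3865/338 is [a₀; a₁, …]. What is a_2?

3865 = 11·338 + 147   →  a_0 = 11
338 = 2·147 + 44   →  a_1 = 2
147 = 3·44 + 15   →  a_2 = 3

3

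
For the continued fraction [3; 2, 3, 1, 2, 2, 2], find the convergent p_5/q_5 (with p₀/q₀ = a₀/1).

203/59

Using pₖ = aₖpₖ₋₁ + pₖ₋₂, qₖ = aₖqₖ₋₁ + qₖ₋₂ (with p₋₁=1, p₋₂=0, q₋₁=0, q₋₂=1):
  k=0: a=3, p=3, q=1
  k=1: a=2, p=7, q=2
  k=2: a=3, p=24, q=7
  k=3: a=1, p=31, q=9
  k=4: a=2, p=86, q=25
  k=5: a=2, p=203, q=59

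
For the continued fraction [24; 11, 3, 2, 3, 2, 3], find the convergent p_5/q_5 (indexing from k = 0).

14959/621

Using pₖ = aₖpₖ₋₁ + pₖ₋₂, qₖ = aₖqₖ₋₁ + qₖ₋₂ (with p₋₁=1, p₋₂=0, q₋₁=0, q₋₂=1):
  k=0: a=24, p=24, q=1
  k=1: a=11, p=265, q=11
  k=2: a=3, p=819, q=34
  k=3: a=2, p=1903, q=79
  k=4: a=3, p=6528, q=271
  k=5: a=2, p=14959, q=621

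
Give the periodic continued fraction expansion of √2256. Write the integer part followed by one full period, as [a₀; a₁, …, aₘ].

a₀ = ⌊√2256⌋ = 47.
With m₀=0, d₀=1 and mₖ₊₁ = dₖaₖ − mₖ, dₖ₊₁ = (n − mₖ₊₁²)/dₖ, aₖ₊₁ = ⌊(a₀+mₖ₊₁)/dₖ₊₁⌋:
  k=1: m=47, d=47, a=2
  k=2: m=47, d=1, a=94
d=1 and a=2a₀=94 at k=2, so the next step gives (m, d) = (47, 47) again — its k=1 value — and the period has length 2.

[47; 2, 94]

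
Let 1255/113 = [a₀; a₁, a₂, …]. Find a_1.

9

1255 = 11·113 + 12   →  a_0 = 11
113 = 9·12 + 5   →  a_1 = 9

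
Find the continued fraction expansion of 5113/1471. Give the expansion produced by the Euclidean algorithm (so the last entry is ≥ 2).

[3; 2, 9, 1, 6, 10]

5113 = 3×1471 + 700
1471 = 2×700 + 71
700 = 9×71 + 61
71 = 1×61 + 10
61 = 6×10 + 1
10 = 10×1 + 0  (stop)
So 5113/1471 = [3; 2, 9, 1, 6, 10].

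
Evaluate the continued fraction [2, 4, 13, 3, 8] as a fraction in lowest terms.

Fold from the inside: start with 8/1.
  3 + 1/8 = 25/8
  13 + 8/25 = 333/25
  4 + 25/333 = 1357/333
  2 + 333/1357 = 3047/1357

3047/1357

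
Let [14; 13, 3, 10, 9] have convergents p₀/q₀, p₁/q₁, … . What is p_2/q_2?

Using pₖ = aₖpₖ₋₁ + pₖ₋₂, qₖ = aₖqₖ₋₁ + qₖ₋₂ (with p₋₁=1, p₋₂=0, q₋₁=0, q₋₂=1):
  k=0: a=14, p=14, q=1
  k=1: a=13, p=183, q=13
  k=2: a=3, p=563, q=40

563/40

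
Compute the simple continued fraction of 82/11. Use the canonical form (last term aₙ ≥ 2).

82 = 7*11 + 5
11 = 2*5 + 1
5 = 5*1 + 0  (stop)
So 82/11 = [7; 2, 5].

[7; 2, 5]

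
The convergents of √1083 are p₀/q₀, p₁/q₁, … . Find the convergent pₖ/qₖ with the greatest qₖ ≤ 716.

23497/714

√1083 = [32; 1, 9, 1, 64, …] (period length 4).
Convergents:
  p_0/q_0 = 32/1
  p_1/q_1 = 33/1
  p_2/q_2 = 329/10
  p_3/q_3 = 362/11
  p_4/q_4 = 23497/714
  p_5/q_5 = 23859/725
q_4 = 714 ≤ 716 < 725 = q_5, so the answer is 23497/714.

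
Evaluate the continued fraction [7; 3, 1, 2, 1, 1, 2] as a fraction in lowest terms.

Fold from the inside: start with 2/1.
  1 + 1/2 = 3/2
  1 + 2/3 = 5/3
  2 + 3/5 = 13/5
  1 + 5/13 = 18/13
  3 + 13/18 = 67/18
  7 + 18/67 = 487/67

487/67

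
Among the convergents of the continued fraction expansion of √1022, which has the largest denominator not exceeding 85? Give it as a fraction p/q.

1023/32

√1022 = [31; 1, 30, 1, 62, …] (period length 4).
Convergents:
  p_0/q_0 = 31/1
  p_1/q_1 = 32/1
  p_2/q_2 = 991/31
  p_3/q_3 = 1023/32
  p_4/q_4 = 64417/2015
q_3 = 32 ≤ 85 < 2015 = q_4, so the answer is 1023/32.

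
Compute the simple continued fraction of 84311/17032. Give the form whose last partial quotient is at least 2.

[4; 1, 19, 16, 3, 17]

84311 = 4*17032 + 16183
17032 = 1*16183 + 849
16183 = 19*849 + 52
849 = 16*52 + 17
52 = 3*17 + 1
17 = 17*1 + 0  (stop)
So 84311/17032 = [4; 1, 19, 16, 3, 17].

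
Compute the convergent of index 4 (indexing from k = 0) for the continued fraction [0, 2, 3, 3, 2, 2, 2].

23/53

Using pₖ = aₖpₖ₋₁ + pₖ₋₂, qₖ = aₖqₖ₋₁ + qₖ₋₂ (with p₋₁=1, p₋₂=0, q₋₁=0, q₋₂=1):
  k=0: a=0, p=0, q=1
  k=1: a=2, p=1, q=2
  k=2: a=3, p=3, q=7
  k=3: a=3, p=10, q=23
  k=4: a=2, p=23, q=53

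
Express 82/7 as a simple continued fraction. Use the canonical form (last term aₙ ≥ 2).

82 = 11×7 + 5
7 = 1×5 + 2
5 = 2×2 + 1
2 = 2×1 + 0  (stop)
So 82/7 = [11; 1, 2, 2].

[11; 1, 2, 2]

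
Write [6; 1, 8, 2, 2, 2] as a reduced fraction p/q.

Using pₖ = aₖpₖ₋₁ + pₖ₋₂ and qₖ = aₖqₖ₋₁ + qₖ₋₂:
  k=0: a=6, p=6, q=1
  k=1: a=1, p=7, q=1
  k=2: a=8, p=62, q=9
  k=3: a=2, p=131, q=19
  k=4: a=2, p=324, q=47
  k=5: a=2, p=779, q=113

779/113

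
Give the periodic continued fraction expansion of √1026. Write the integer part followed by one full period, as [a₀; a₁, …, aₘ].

[32; 32, 64]

a₀ = ⌊√1026⌋ = 32.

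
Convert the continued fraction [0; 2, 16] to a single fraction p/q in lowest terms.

Using pₖ = aₖpₖ₋₁ + pₖ₋₂ and qₖ = aₖqₖ₋₁ + qₖ₋₂:
  k=0: a=0, p=0, q=1
  k=1: a=2, p=1, q=2
  k=2: a=16, p=16, q=33

16/33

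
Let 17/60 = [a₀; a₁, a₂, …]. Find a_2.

17 = 0·60 + 17   →  a_0 = 0
60 = 3·17 + 9   →  a_1 = 3
17 = 1·9 + 8   →  a_2 = 1

1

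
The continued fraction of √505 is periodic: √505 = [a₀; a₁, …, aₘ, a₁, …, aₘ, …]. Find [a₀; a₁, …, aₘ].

[22; 2, 8, 2, 44]

a₀ = ⌊√505⌋ = 22.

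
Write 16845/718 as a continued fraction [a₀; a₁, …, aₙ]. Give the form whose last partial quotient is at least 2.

[23; 2, 5, 1, 10, 5]

16845 = 23·718 + 331
718 = 2·331 + 56
331 = 5·56 + 51
56 = 1·51 + 5
51 = 10·5 + 1
5 = 5·1 + 0  (stop)
So 16845/718 = [23; 2, 5, 1, 10, 5].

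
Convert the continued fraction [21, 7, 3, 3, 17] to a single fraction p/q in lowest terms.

Fold from the inside: start with 17/1.
  3 + 1/17 = 52/17
  3 + 17/52 = 173/52
  7 + 52/173 = 1263/173
  21 + 173/1263 = 26696/1263

26696/1263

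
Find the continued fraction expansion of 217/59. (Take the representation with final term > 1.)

217 = 3*59 + 40
59 = 1*40 + 19
40 = 2*19 + 2
19 = 9*2 + 1
2 = 2*1 + 0  (stop)
So 217/59 = [3; 1, 2, 9, 2].

[3; 1, 2, 9, 2]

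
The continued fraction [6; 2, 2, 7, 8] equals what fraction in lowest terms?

1928/301

Using pₖ = aₖpₖ₋₁ + pₖ₋₂ and qₖ = aₖqₖ₋₁ + qₖ₋₂:
  k=0: a=6, p=6, q=1
  k=1: a=2, p=13, q=2
  k=2: a=2, p=32, q=5
  k=3: a=7, p=237, q=37
  k=4: a=8, p=1928, q=301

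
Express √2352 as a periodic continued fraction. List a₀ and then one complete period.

a₀ = ⌊√2352⌋ = 48.
With m₀=0, d₀=1 and mₖ₊₁ = dₖaₖ − mₖ, dₖ₊₁ = (n − mₖ₊₁²)/dₖ, aₖ₊₁ = ⌊(a₀+mₖ₊₁)/dₖ₊₁⌋:
  k=1: m=48, d=48, a=2
  k=2: m=48, d=1, a=96
d=1 and a=2a₀=96 at k=2, so the next step gives (m, d) = (48, 48) again — its k=1 value — and the period has length 2.

[48; 2, 96]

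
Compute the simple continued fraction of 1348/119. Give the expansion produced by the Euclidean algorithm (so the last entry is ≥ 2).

1348 = 11×119 + 39
119 = 3×39 + 2
39 = 19×2 + 1
2 = 2×1 + 0  (stop)
So 1348/119 = [11; 3, 19, 2].

[11; 3, 19, 2]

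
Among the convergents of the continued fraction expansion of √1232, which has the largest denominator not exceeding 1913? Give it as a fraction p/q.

√1232 = [35; 10, 70, …] (period length 2).
Convergents:
  p_0/q_0 = 35/1
  p_1/q_1 = 351/10
  p_2/q_2 = 24605/701
  p_3/q_3 = 246401/7020
q_2 = 701 ≤ 1913 < 7020 = q_3, so the answer is 24605/701.

24605/701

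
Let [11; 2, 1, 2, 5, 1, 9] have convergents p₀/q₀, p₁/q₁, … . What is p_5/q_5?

580/51

Using pₖ = aₖpₖ₋₁ + pₖ₋₂, qₖ = aₖqₖ₋₁ + qₖ₋₂ (with p₋₁=1, p₋₂=0, q₋₁=0, q₋₂=1):
  k=0: a=11, p=11, q=1
  k=1: a=2, p=23, q=2
  k=2: a=1, p=34, q=3
  k=3: a=2, p=91, q=8
  k=4: a=5, p=489, q=43
  k=5: a=1, p=580, q=51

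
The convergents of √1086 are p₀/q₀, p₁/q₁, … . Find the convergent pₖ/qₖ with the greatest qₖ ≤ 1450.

√1086 = [32; 1, 20, 1, 64, …] (period length 4).
Convergents:
  p_0/q_0 = 32/1
  p_1/q_1 = 33/1
  p_2/q_2 = 692/21
  p_3/q_3 = 725/22
  p_4/q_4 = 47092/1429
  p_5/q_5 = 47817/1451
q_4 = 1429 ≤ 1450 < 1451 = q_5, so the answer is 47092/1429.

47092/1429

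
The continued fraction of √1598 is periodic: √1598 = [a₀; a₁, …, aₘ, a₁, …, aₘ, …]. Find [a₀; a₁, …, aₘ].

a₀ = ⌊√1598⌋ = 39.
With m₀=0, d₀=1 and mₖ₊₁ = dₖaₖ − mₖ, dₖ₊₁ = (n − mₖ₊₁²)/dₖ, aₖ₊₁ = ⌊(a₀+mₖ₊₁)/dₖ₊₁⌋:
  k=1: m=39, d=77, a=1
  k=2: m=38, d=2, a=38
  k=3: m=38, d=77, a=1
  k=4: m=39, d=1, a=78
d=1 and a=2a₀=78 at k=4, so the next step gives (m, d) = (39, 77) again — its k=1 value — and the period has length 4.

[39; 1, 38, 1, 78]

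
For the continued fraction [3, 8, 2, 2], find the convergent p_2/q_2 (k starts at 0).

53/17

Using pₖ = aₖpₖ₋₁ + pₖ₋₂, qₖ = aₖqₖ₋₁ + qₖ₋₂ (with p₋₁=1, p₋₂=0, q₋₁=0, q₋₂=1):
  k=0: a=3, p=3, q=1
  k=1: a=8, p=25, q=8
  k=2: a=2, p=53, q=17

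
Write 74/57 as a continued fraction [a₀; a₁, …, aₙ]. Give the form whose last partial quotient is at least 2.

[1; 3, 2, 1, 5]

74 = 1*57 + 17
57 = 3*17 + 6
17 = 2*6 + 5
6 = 1*5 + 1
5 = 5*1 + 0  (stop)
So 74/57 = [1; 3, 2, 1, 5].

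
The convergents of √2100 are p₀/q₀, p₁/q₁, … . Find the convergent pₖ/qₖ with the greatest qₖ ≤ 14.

√2100 = [45; 1, 4, 1, 2, 1, 4, 1, 90, …] (period length 8).
Convergents:
  p_0/q_0 = 45/1
  p_1/q_1 = 46/1
  p_2/q_2 = 229/5
  p_3/q_3 = 275/6
  p_4/q_4 = 779/17
q_3 = 6 ≤ 14 < 17 = q_4, so the answer is 275/6.

275/6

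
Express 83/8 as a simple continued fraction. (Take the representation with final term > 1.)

83 = 10×8 + 3
8 = 2×3 + 2
3 = 1×2 + 1
2 = 2×1 + 0  (stop)
So 83/8 = [10; 2, 1, 2].

[10; 2, 1, 2]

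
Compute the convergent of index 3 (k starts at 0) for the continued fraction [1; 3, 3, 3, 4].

Using pₖ = aₖpₖ₋₁ + pₖ₋₂, qₖ = aₖqₖ₋₁ + qₖ₋₂ (with p₋₁=1, p₋₂=0, q₋₁=0, q₋₂=1):
  k=0: a=1, p=1, q=1
  k=1: a=3, p=4, q=3
  k=2: a=3, p=13, q=10
  k=3: a=3, p=43, q=33

43/33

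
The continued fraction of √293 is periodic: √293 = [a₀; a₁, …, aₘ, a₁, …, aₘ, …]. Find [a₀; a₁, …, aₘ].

a₀ = ⌊√293⌋ = 17.
With m₀=0, d₀=1 and mₖ₊₁ = dₖaₖ − mₖ, dₖ₊₁ = (n − mₖ₊₁²)/dₖ, aₖ₊₁ = ⌊(a₀+mₖ₊₁)/dₖ₊₁⌋:
  k=1: m=17, d=4, a=8
  k=2: m=15, d=17, a=1
  k=3: m=2, d=17, a=1
  k=4: m=15, d=4, a=8
  k=5: m=17, d=1, a=34
d=1 and a=2a₀=34 at k=5, so the next step gives (m, d) = (17, 4) again — its k=1 value — and the period has length 5.

[17; 8, 1, 1, 8, 34]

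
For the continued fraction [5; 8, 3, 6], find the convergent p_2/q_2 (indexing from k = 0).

Using pₖ = aₖpₖ₋₁ + pₖ₋₂, qₖ = aₖqₖ₋₁ + qₖ₋₂ (with p₋₁=1, p₋₂=0, q₋₁=0, q₋₂=1):
  k=0: a=5, p=5, q=1
  k=1: a=8, p=41, q=8
  k=2: a=3, p=128, q=25

128/25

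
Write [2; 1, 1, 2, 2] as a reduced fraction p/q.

Using pₖ = aₖpₖ₋₁ + pₖ₋₂ and qₖ = aₖqₖ₋₁ + qₖ₋₂:
  k=0: a=2, p=2, q=1
  k=1: a=1, p=3, q=1
  k=2: a=1, p=5, q=2
  k=3: a=2, p=13, q=5
  k=4: a=2, p=31, q=12

31/12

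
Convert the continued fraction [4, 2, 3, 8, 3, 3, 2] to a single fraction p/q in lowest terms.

6128/1383

Using pₖ = aₖpₖ₋₁ + pₖ₋₂ and qₖ = aₖqₖ₋₁ + qₖ₋₂:
  k=0: a=4, p=4, q=1
  k=1: a=2, p=9, q=2
  k=2: a=3, p=31, q=7
  k=3: a=8, p=257, q=58
  k=4: a=3, p=802, q=181
  k=5: a=3, p=2663, q=601
  k=6: a=2, p=6128, q=1383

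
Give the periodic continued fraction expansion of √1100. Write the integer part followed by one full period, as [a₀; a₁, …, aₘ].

[33; 6, 66]

a₀ = ⌊√1100⌋ = 33.
With m₀=0, d₀=1 and mₖ₊₁ = dₖaₖ − mₖ, dₖ₊₁ = (n − mₖ₊₁²)/dₖ, aₖ₊₁ = ⌊(a₀+mₖ₊₁)/dₖ₊₁⌋:
  k=1: m=33, d=11, a=6
  k=2: m=33, d=1, a=66
d=1 and a=2a₀=66 at k=2, so the next step gives (m, d) = (33, 11) again — its k=1 value — and the period has length 2.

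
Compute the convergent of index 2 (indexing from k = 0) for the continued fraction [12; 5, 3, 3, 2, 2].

195/16

Using pₖ = aₖpₖ₋₁ + pₖ₋₂, qₖ = aₖqₖ₋₁ + qₖ₋₂ (with p₋₁=1, p₋₂=0, q₋₁=0, q₋₂=1):
  k=0: a=12, p=12, q=1
  k=1: a=5, p=61, q=5
  k=2: a=3, p=195, q=16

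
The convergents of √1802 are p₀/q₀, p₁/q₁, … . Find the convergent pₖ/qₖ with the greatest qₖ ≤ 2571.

71698/1689

√1802 = [42; 2, 4, 2, 84, …] (period length 4).
Convergents:
  p_0/q_0 = 42/1
  p_1/q_1 = 85/2
  p_2/q_2 = 382/9
  p_3/q_3 = 849/20
  p_4/q_4 = 71698/1689
  p_5/q_5 = 144245/3398
q_4 = 1689 ≤ 2571 < 3398 = q_5, so the answer is 71698/1689.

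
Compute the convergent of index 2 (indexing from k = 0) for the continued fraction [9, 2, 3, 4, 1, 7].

66/7

Using pₖ = aₖpₖ₋₁ + pₖ₋₂, qₖ = aₖqₖ₋₁ + qₖ₋₂ (with p₋₁=1, p₋₂=0, q₋₁=0, q₋₂=1):
  k=0: a=9, p=9, q=1
  k=1: a=2, p=19, q=2
  k=2: a=3, p=66, q=7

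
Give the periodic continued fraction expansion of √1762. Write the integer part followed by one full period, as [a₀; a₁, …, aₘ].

a₀ = ⌊√1762⌋ = 41.

[41; 1, 40, 1, 82]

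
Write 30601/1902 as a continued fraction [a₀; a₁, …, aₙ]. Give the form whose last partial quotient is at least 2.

30601 = 16×1902 + 169
1902 = 11×169 + 43
169 = 3×43 + 40
43 = 1×40 + 3
40 = 13×3 + 1
3 = 3×1 + 0  (stop)
So 30601/1902 = [16; 11, 3, 1, 13, 3].

[16; 11, 3, 1, 13, 3]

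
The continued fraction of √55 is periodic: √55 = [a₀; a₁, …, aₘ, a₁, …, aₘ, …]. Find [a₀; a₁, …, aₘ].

a₀ = ⌊√55⌋ = 7.
With m₀=0, d₀=1 and mₖ₊₁ = dₖaₖ − mₖ, dₖ₊₁ = (n − mₖ₊₁²)/dₖ, aₖ₊₁ = ⌊(a₀+mₖ₊₁)/dₖ₊₁⌋:
  k=1: m=7, d=6, a=2
  k=2: m=5, d=5, a=2
  k=3: m=5, d=6, a=2
  k=4: m=7, d=1, a=14
d=1 and a=2a₀=14 at k=4, so the next step gives (m, d) = (7, 6) again — its k=1 value — and the period has length 4.

[7; 2, 2, 2, 14]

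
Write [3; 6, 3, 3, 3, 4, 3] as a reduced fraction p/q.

9138/2893

Using pₖ = aₖpₖ₋₁ + pₖ₋₂ and qₖ = aₖqₖ₋₁ + qₖ₋₂:
  k=0: a=3, p=3, q=1
  k=1: a=6, p=19, q=6
  k=2: a=3, p=60, q=19
  k=3: a=3, p=199, q=63
  k=4: a=3, p=657, q=208
  k=5: a=4, p=2827, q=895
  k=6: a=3, p=9138, q=2893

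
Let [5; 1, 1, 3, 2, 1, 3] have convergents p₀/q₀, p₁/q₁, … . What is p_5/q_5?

128/23

Using pₖ = aₖpₖ₋₁ + pₖ₋₂, qₖ = aₖqₖ₋₁ + qₖ₋₂ (with p₋₁=1, p₋₂=0, q₋₁=0, q₋₂=1):
  k=0: a=5, p=5, q=1
  k=1: a=1, p=6, q=1
  k=2: a=1, p=11, q=2
  k=3: a=3, p=39, q=7
  k=4: a=2, p=89, q=16
  k=5: a=1, p=128, q=23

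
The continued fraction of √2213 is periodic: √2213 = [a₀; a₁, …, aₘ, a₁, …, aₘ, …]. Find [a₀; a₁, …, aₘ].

[47; 23, 1, 1, 23, 94]

a₀ = ⌊√2213⌋ = 47.
With m₀=0, d₀=1 and mₖ₊₁ = dₖaₖ − mₖ, dₖ₊₁ = (n − mₖ₊₁²)/dₖ, aₖ₊₁ = ⌊(a₀+mₖ₊₁)/dₖ₊₁⌋:
  k=1: m=47, d=4, a=23
  k=2: m=45, d=47, a=1
  k=3: m=2, d=47, a=1
  k=4: m=45, d=4, a=23
  k=5: m=47, d=1, a=94
d=1 and a=2a₀=94 at k=5, so the next step gives (m, d) = (47, 4) again — its k=1 value — and the period has length 5.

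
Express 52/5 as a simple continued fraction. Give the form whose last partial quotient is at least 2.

52 = 10·5 + 2
5 = 2·2 + 1
2 = 2·1 + 0  (stop)
So 52/5 = [10; 2, 2].

[10; 2, 2]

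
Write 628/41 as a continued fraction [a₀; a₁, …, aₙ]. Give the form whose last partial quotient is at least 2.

628 = 15×41 + 13
41 = 3×13 + 2
13 = 6×2 + 1
2 = 2×1 + 0  (stop)
So 628/41 = [15; 3, 6, 2].

[15; 3, 6, 2]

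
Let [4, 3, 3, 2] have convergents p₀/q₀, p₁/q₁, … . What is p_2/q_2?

43/10

Using pₖ = aₖpₖ₋₁ + pₖ₋₂, qₖ = aₖqₖ₋₁ + qₖ₋₂ (with p₋₁=1, p₋₂=0, q₋₁=0, q₋₂=1):
  k=0: a=4, p=4, q=1
  k=1: a=3, p=13, q=3
  k=2: a=3, p=43, q=10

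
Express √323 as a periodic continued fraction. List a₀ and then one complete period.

[17; 1, 34]

a₀ = ⌊√323⌋ = 17.
With m₀=0, d₀=1 and mₖ₊₁ = dₖaₖ − mₖ, dₖ₊₁ = (n − mₖ₊₁²)/dₖ, aₖ₊₁ = ⌊(a₀+mₖ₊₁)/dₖ₊₁⌋:
  k=1: m=17, d=34, a=1
  k=2: m=17, d=1, a=34
d=1 and a=2a₀=34 at k=2, so the next step gives (m, d) = (17, 34) again — its k=1 value — and the period has length 2.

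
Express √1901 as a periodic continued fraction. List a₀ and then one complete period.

a₀ = ⌊√1901⌋ = 43.
With m₀=0, d₀=1 and mₖ₊₁ = dₖaₖ − mₖ, dₖ₊₁ = (n − mₖ₊₁²)/dₖ, aₖ₊₁ = ⌊(a₀+mₖ₊₁)/dₖ₊₁⌋:
  k=1: m=43, d=52, a=1
  k=2: m=9, d=35, a=1
  k=3: m=26, d=35, a=1
  k=4: m=9, d=52, a=1
  k=5: m=43, d=1, a=86
d=1 and a=2a₀=86 at k=5, so the next step gives (m, d) = (43, 52) again — its k=1 value — and the period has length 5.

[43; 1, 1, 1, 1, 86]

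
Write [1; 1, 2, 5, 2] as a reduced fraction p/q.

59/35

Fold from the inside: start with 2/1.
  5 + 1/2 = 11/2
  2 + 2/11 = 24/11
  1 + 11/24 = 35/24
  1 + 24/35 = 59/35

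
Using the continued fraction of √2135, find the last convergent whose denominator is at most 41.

1571/34

√2135 = [46; 4, 1, 5, 1, 4, 92, …] (period length 6).
Convergents:
  p_0/q_0 = 46/1
  p_1/q_1 = 185/4
  p_2/q_2 = 231/5
  p_3/q_3 = 1340/29
  p_4/q_4 = 1571/34
  p_5/q_5 = 7624/165
q_4 = 34 ≤ 41 < 165 = q_5, so the answer is 1571/34.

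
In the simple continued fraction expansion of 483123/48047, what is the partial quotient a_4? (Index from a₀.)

3

483123 = 10·48047 + 2653   →  a_0 = 10
48047 = 18·2653 + 293   →  a_1 = 18
2653 = 9·293 + 16   →  a_2 = 9
293 = 18·16 + 5   →  a_3 = 18
16 = 3·5 + 1   →  a_4 = 3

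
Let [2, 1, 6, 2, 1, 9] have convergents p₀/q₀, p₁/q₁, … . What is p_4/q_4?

Using pₖ = aₖpₖ₋₁ + pₖ₋₂, qₖ = aₖqₖ₋₁ + qₖ₋₂ (with p₋₁=1, p₋₂=0, q₋₁=0, q₋₂=1):
  k=0: a=2, p=2, q=1
  k=1: a=1, p=3, q=1
  k=2: a=6, p=20, q=7
  k=3: a=2, p=43, q=15
  k=4: a=1, p=63, q=22

63/22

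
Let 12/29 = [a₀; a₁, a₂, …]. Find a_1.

12 = 0·29 + 12   →  a_0 = 0
29 = 2·12 + 5   →  a_1 = 2

2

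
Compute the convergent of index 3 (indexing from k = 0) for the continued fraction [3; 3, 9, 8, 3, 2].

Using pₖ = aₖpₖ₋₁ + pₖ₋₂, qₖ = aₖqₖ₋₁ + qₖ₋₂ (with p₋₁=1, p₋₂=0, q₋₁=0, q₋₂=1):
  k=0: a=3, p=3, q=1
  k=1: a=3, p=10, q=3
  k=2: a=9, p=93, q=28
  k=3: a=8, p=754, q=227

754/227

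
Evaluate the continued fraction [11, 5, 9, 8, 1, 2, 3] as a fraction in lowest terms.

Using pₖ = aₖpₖ₋₁ + pₖ₋₂ and qₖ = aₖqₖ₋₁ + qₖ₋₂:
  k=0: a=11, p=11, q=1
  k=1: a=5, p=56, q=5
  k=2: a=9, p=515, q=46
  k=3: a=8, p=4176, q=373
  k=4: a=1, p=4691, q=419
  k=5: a=2, p=13558, q=1211
  k=6: a=3, p=45365, q=4052

45365/4052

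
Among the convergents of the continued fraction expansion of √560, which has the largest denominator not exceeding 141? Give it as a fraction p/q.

√560 = [23; 1, 1, 1, 46, …] (period length 4).
Convergents:
  p_0/q_0 = 23/1
  p_1/q_1 = 24/1
  p_2/q_2 = 47/2
  p_3/q_3 = 71/3
  p_4/q_4 = 3313/140
  p_5/q_5 = 3384/143
q_4 = 140 ≤ 141 < 143 = q_5, so the answer is 3313/140.

3313/140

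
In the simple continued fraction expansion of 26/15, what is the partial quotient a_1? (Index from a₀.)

1

26 = 1·15 + 11   →  a_0 = 1
15 = 1·11 + 4   →  a_1 = 1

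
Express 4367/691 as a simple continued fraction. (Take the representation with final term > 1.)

[6; 3, 7, 1, 8, 3]

4367 = 6*691 + 221
691 = 3*221 + 28
221 = 7*28 + 25
28 = 1*25 + 3
25 = 8*3 + 1
3 = 3*1 + 0  (stop)
So 4367/691 = [6; 3, 7, 1, 8, 3].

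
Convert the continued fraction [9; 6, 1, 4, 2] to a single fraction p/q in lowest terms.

Fold from the inside: start with 2/1.
  4 + 1/2 = 9/2
  1 + 2/9 = 11/9
  6 + 9/11 = 75/11
  9 + 11/75 = 686/75

686/75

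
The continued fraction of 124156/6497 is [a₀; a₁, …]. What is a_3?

124156 = 19·6497 + 713   →  a_0 = 19
6497 = 9·713 + 80   →  a_1 = 9
713 = 8·80 + 73   →  a_2 = 8
80 = 1·73 + 7   →  a_3 = 1

1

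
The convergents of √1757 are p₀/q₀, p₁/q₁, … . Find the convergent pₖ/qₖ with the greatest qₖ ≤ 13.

503/12

√1757 = [41; 1, 10, 1, 82, …] (period length 4).
Convergents:
  p_0/q_0 = 41/1
  p_1/q_1 = 42/1
  p_2/q_2 = 461/11
  p_3/q_3 = 503/12
  p_4/q_4 = 41707/995
q_3 = 12 ≤ 13 < 995 = q_4, so the answer is 503/12.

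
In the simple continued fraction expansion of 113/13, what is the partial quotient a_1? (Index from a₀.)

113 = 8·13 + 9   →  a_0 = 8
13 = 1·9 + 4   →  a_1 = 1

1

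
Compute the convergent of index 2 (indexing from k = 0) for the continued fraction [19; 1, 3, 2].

Using pₖ = aₖpₖ₋₁ + pₖ₋₂, qₖ = aₖqₖ₋₁ + qₖ₋₂ (with p₋₁=1, p₋₂=0, q₋₁=0, q₋₂=1):
  k=0: a=19, p=19, q=1
  k=1: a=1, p=20, q=1
  k=2: a=3, p=79, q=4

79/4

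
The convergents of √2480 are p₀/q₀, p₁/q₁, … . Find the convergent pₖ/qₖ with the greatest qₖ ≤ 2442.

√2480 = [49; 1, 3, 1, 98, …] (period length 4).
Convergents:
  p_0/q_0 = 49/1
  p_1/q_1 = 50/1
  p_2/q_2 = 199/4
  p_3/q_3 = 249/5
  p_4/q_4 = 24601/494
  p_5/q_5 = 24850/499
  p_6/q_6 = 99151/1991
  p_7/q_7 = 124001/2490
q_6 = 1991 ≤ 2442 < 2490 = q_7, so the answer is 99151/1991.

99151/1991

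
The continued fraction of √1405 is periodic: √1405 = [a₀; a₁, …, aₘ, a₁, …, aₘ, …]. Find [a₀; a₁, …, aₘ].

[37; 2, 14, 2, 74]

a₀ = ⌊√1405⌋ = 37.
With m₀=0, d₀=1 and mₖ₊₁ = dₖaₖ − mₖ, dₖ₊₁ = (n − mₖ₊₁²)/dₖ, aₖ₊₁ = ⌊(a₀+mₖ₊₁)/dₖ₊₁⌋:
  k=1: m=37, d=36, a=2
  k=2: m=35, d=5, a=14
  k=3: m=35, d=36, a=2
  k=4: m=37, d=1, a=74
d=1 and a=2a₀=74 at k=4, so the next step gives (m, d) = (37, 36) again — its k=1 value — and the period has length 4.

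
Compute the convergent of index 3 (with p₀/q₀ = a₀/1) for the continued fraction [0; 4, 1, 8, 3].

9/44

Using pₖ = aₖpₖ₋₁ + pₖ₋₂, qₖ = aₖqₖ₋₁ + qₖ₋₂ (with p₋₁=1, p₋₂=0, q₋₁=0, q₋₂=1):
  k=0: a=0, p=0, q=1
  k=1: a=4, p=1, q=4
  k=2: a=1, p=1, q=5
  k=3: a=8, p=9, q=44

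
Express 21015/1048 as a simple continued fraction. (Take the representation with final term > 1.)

[20; 19, 18, 3]

21015 = 20*1048 + 55
1048 = 19*55 + 3
55 = 18*3 + 1
3 = 3*1 + 0  (stop)
So 21015/1048 = [20; 19, 18, 3].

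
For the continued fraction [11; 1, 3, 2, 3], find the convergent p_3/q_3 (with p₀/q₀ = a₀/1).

106/9

Using pₖ = aₖpₖ₋₁ + pₖ₋₂, qₖ = aₖqₖ₋₁ + qₖ₋₂ (with p₋₁=1, p₋₂=0, q₋₁=0, q₋₂=1):
  k=0: a=11, p=11, q=1
  k=1: a=1, p=12, q=1
  k=2: a=3, p=47, q=4
  k=3: a=2, p=106, q=9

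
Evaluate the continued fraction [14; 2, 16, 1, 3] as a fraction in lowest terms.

1999/138

Using pₖ = aₖpₖ₋₁ + pₖ₋₂ and qₖ = aₖqₖ₋₁ + qₖ₋₂:
  k=0: a=14, p=14, q=1
  k=1: a=2, p=29, q=2
  k=2: a=16, p=478, q=33
  k=3: a=1, p=507, q=35
  k=4: a=3, p=1999, q=138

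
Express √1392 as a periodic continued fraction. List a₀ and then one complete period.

[37; 3, 4, 3, 74]

a₀ = ⌊√1392⌋ = 37.
With m₀=0, d₀=1 and mₖ₊₁ = dₖaₖ − mₖ, dₖ₊₁ = (n − mₖ₊₁²)/dₖ, aₖ₊₁ = ⌊(a₀+mₖ₊₁)/dₖ₊₁⌋:
  k=1: m=37, d=23, a=3
  k=2: m=32, d=16, a=4
  k=3: m=32, d=23, a=3
  k=4: m=37, d=1, a=74
d=1 and a=2a₀=74 at k=4, so the next step gives (m, d) = (37, 23) again — its k=1 value — and the period has length 4.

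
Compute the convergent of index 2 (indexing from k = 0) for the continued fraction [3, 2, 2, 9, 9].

17/5

Using pₖ = aₖpₖ₋₁ + pₖ₋₂, qₖ = aₖqₖ₋₁ + qₖ₋₂ (with p₋₁=1, p₋₂=0, q₋₁=0, q₋₂=1):
  k=0: a=3, p=3, q=1
  k=1: a=2, p=7, q=2
  k=2: a=2, p=17, q=5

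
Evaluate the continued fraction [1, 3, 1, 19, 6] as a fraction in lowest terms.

599/478

Using pₖ = aₖpₖ₋₁ + pₖ₋₂ and qₖ = aₖqₖ₋₁ + qₖ₋₂:
  k=0: a=1, p=1, q=1
  k=1: a=3, p=4, q=3
  k=2: a=1, p=5, q=4
  k=3: a=19, p=99, q=79
  k=4: a=6, p=599, q=478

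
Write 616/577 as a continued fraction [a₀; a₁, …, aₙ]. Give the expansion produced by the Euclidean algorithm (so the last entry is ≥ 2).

[1; 14, 1, 3, 1, 7]

616 = 1*577 + 39
577 = 14*39 + 31
39 = 1*31 + 8
31 = 3*8 + 7
8 = 1*7 + 1
7 = 7*1 + 0  (stop)
So 616/577 = [1; 14, 1, 3, 1, 7].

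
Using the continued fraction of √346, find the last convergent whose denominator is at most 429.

√346 = [18; 1, 1, 1, 1, 36, …] (period length 5).
Convergents:
  p_0/q_0 = 18/1
  p_1/q_1 = 19/1
  p_2/q_2 = 37/2
  p_3/q_3 = 56/3
  p_4/q_4 = 93/5
  p_5/q_5 = 3404/183
  p_6/q_6 = 3497/188
  p_7/q_7 = 6901/371
  p_8/q_8 = 10398/559
q_7 = 371 ≤ 429 < 559 = q_8, so the answer is 6901/371.

6901/371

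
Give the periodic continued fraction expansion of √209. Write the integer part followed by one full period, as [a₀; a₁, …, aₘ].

a₀ = ⌊√209⌋ = 14.

[14; 2, 5, 3, 2, 3, 5, 2, 28]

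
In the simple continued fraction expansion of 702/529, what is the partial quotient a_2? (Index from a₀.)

702 = 1·529 + 173   →  a_0 = 1
529 = 3·173 + 10   →  a_1 = 3
173 = 17·10 + 3   →  a_2 = 17

17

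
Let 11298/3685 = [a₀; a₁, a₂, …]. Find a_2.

11298 = 3·3685 + 243   →  a_0 = 3
3685 = 15·243 + 40   →  a_1 = 15
243 = 6·40 + 3   →  a_2 = 6

6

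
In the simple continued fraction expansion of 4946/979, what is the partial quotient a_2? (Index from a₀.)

5

4946 = 5·979 + 51   →  a_0 = 5
979 = 19·51 + 10   →  a_1 = 19
51 = 5·10 + 1   →  a_2 = 5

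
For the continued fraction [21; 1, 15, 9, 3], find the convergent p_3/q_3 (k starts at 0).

3181/145

Using pₖ = aₖpₖ₋₁ + pₖ₋₂, qₖ = aₖqₖ₋₁ + qₖ₋₂ (with p₋₁=1, p₋₂=0, q₋₁=0, q₋₂=1):
  k=0: a=21, p=21, q=1
  k=1: a=1, p=22, q=1
  k=2: a=15, p=351, q=16
  k=3: a=9, p=3181, q=145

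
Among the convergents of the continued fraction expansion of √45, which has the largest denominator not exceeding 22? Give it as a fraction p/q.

√45 = [6; 1, 2, 2, 2, 1, 12, …] (period length 6).
Convergents:
  p_0/q_0 = 6/1
  p_1/q_1 = 7/1
  p_2/q_2 = 20/3
  p_3/q_3 = 47/7
  p_4/q_4 = 114/17
  p_5/q_5 = 161/24
q_4 = 17 ≤ 22 < 24 = q_5, so the answer is 114/17.

114/17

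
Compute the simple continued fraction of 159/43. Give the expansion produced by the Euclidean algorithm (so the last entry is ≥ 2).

159 = 3*43 + 30
43 = 1*30 + 13
30 = 2*13 + 4
13 = 3*4 + 1
4 = 4*1 + 0  (stop)
So 159/43 = [3; 1, 2, 3, 4].

[3; 1, 2, 3, 4]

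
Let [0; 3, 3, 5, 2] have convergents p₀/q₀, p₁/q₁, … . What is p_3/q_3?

16/53

Using pₖ = aₖpₖ₋₁ + pₖ₋₂, qₖ = aₖqₖ₋₁ + qₖ₋₂ (with p₋₁=1, p₋₂=0, q₋₁=0, q₋₂=1):
  k=0: a=0, p=0, q=1
  k=1: a=3, p=1, q=3
  k=2: a=3, p=3, q=10
  k=3: a=5, p=16, q=53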